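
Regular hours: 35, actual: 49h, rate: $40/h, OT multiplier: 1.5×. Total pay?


$2240.00

Regular: 35h × $40 = $1400.00
Overtime: 49 - 35 = 14h
OT pay: 14h × $40 × 1.5 = $840.00
Total = $1400.00 + $840.00 = $2240.00


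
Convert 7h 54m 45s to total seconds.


Hours: 7 × 3600 = 25200
Minutes: 54 × 60 = 3240
Seconds: 45
Total = 25200 + 3240 + 45 = 28485

28485 seconds


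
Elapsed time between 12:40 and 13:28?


0h 48m

End time in minutes: 13×60 + 28 = 808
Start time in minutes: 12×60 + 40 = 760
Difference = 808 - 760 = 48 minutes
= 0 hours 48 minutes


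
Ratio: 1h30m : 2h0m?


Duration 1: 90 minutes
Duration 2: 120 minutes
Ratio = 90:120
GCD = 30
Simplified = 3:4
As a decimal: 3/4 = 0.75

3:4 (0.75)


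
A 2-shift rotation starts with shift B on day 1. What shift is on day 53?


Shift B

Shifts: A, B
Start: B (index 1)
Day 53: (1 + 53 - 1) mod 2
= 53 mod 2
= 1
Index 1 → shift B


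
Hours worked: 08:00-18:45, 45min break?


10h 0m (600 minutes)

Total time = (18×60+45) - (8×60+0)
= 1125 - 480 = 645 min
Minus break: 645 - 45 = 600 min
= 10h 0m


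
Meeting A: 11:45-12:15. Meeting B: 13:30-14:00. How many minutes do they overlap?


Meeting A: 705-735 (in minutes from midnight)
Meeting B: 810-840
Overlap start = max(705, 810) = 810
Overlap end = min(735, 840) = 735
Overlap = max(0, 735 - 810) = 0 min

0 minutes


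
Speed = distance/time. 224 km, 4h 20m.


Distance: 224 km
Time: 4h 20m = 260 min = 260/60 = 13/3 hours
Speed = 224 ÷ (13/3) = 224 × 3 / 13 = 672/13 ≈ 51.7 km/h

51.7 km/h


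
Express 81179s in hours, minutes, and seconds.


22h 32m 59s

Hours: 81179 ÷ 3600 = 22 remainder 1979
Minutes: 1979 ÷ 60 = 32 remainder 59
Seconds: 59


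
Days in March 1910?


31 days

Month: March (month 3)
March has 31 days


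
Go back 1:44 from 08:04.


06:20

Start: 484 minutes from midnight
Subtract: 104 minutes
Remaining: 484 - 104 = 380
Hours: 6, Minutes: 20


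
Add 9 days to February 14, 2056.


Start: February 14, 2056
Add 9 days
February 14 + 9 = February 23, 2056

February 23, 2056


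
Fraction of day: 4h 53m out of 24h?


0.2035 (20.35%)

Total minutes: 4×60 + 53 = 293
Day = 24×60 = 1440 minutes
Fraction = 293/1440 ≈ 0.2035
As a percentage: 293/1440 × 100 ≈ 20.35%


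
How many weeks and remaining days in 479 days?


68 weeks 3 days

Weeks: 479 ÷ 7 = 68 remainder 3


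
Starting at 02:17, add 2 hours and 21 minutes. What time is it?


04:38

Start: 137 minutes from midnight
Add: 141 minutes
Total: 278 minutes
Hours: 278 ÷ 60 = 4 remainder 38


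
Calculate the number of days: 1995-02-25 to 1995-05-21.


85 days

From February 25, 1995 to May 21, 1995
Rest of February 1995: 28 - 25 = 3
Full months: March 31, April 30
Days into May 1995: 21
Total = 3 + 31 + 30 + 21 = 85 days


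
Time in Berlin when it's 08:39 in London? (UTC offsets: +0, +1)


Time difference = UTC+1 - UTC+0 = +1 hours
New hour = (8 + 1) mod 24
= 9 mod 24 = 9
Minutes unchanged → 09:39

09:39


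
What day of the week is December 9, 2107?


Friday

Zeller's congruence:
q=9, m=12, k=7, j=21
h = (9 + ⌊13×13/5⌋ + 7 + ⌊7/4⌋ + ⌊21/4⌋ - 2×21) mod 7
= (9 + 33 + 7 + 1 + 5 - 42) mod 7
= 13 mod 7 = 6
h=6 → Friday


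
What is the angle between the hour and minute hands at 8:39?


25.5°

Hour hand = 8×30 + 39×0.5 = 259.5°
Minute hand = 39×6 = 234°
Difference = |259.5 - 234| = 25.5°


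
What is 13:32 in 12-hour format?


1:32 PM

Hour: 13
13 - 12 = 1 → PM


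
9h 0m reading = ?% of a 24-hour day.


Time: 540 minutes
Day: 1440 minutes
Percentage = (540/1440) × 100 = 37.5%

37.5%


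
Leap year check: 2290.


Rules: divisible by 4 AND (not by 100 OR by 400)
2290 ÷ 4 = 572 remainder 2 → not divisible by 4
Not divisible by 4 → not a leap year

No


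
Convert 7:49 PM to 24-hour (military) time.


19:49

Input: 7:49 PM
PM: 7 + 12 = 19


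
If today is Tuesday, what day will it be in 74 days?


Saturday

Start: Tuesday (index 1)
(1 + 74) mod 7
= 75 mod 7
= 5
Index 5 → Saturday


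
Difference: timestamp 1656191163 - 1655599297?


591866 seconds (164.4 hours / 6.85 days)

Difference = 1656191163 - 1655599297 = 591866 seconds
In hours: 591866 / 3600 ≈ 164.4
In days: 591866 / 86400 ≈ 6.85


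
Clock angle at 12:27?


Hour hand (12 ≡ 0 on the dial): 0×30 + 27×0.5 = 13.5°
Minute hand = 27×6 = 162°
Difference = |13.5 - 162| = 148.5°

148.5°


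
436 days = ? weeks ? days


62 weeks 2 days

Weeks: 436 ÷ 7 = 62 remainder 2


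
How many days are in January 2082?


Month: January (month 1)
January has 31 days

31 days


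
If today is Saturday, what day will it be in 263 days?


Wednesday

Start: Saturday (index 5)
(5 + 263) mod 7
= 268 mod 7
= 2
Index 2 → Wednesday


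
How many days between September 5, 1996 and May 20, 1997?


From September 5, 1996 to May 20, 1997
Rest of September 1996: 30 - 5 = 25
Full months: October 31, November 30, December 31, January 31, February 1997 28, March 31, April 30
Days into May 1997: 20
Total = 25 + 31 + 30 + 31 + 31 + 28 + 31 + 30 + 20 = 257 days

257 days


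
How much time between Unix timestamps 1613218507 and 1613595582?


377075 seconds (104.7 hours / 4.36 days)

Difference = 1613595582 - 1613218507 = 377075 seconds
In hours: 377075 / 3600 ≈ 104.7
In days: 377075 / 86400 ≈ 4.36


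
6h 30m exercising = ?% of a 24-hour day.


Time: 390 minutes
Day: 1440 minutes
Percentage = (390/1440) × 100 ≈ 27.1%

27.1%


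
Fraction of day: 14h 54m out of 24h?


0.6208 (62.08%)

Total minutes: 14×60 + 54 = 894
Day = 24×60 = 1440 minutes
Fraction = 894/1440 ≈ 0.6208
As a percentage: 894/1440 × 100 ≈ 62.08%


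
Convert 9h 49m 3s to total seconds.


35343 seconds

Hours: 9 × 3600 = 32400
Minutes: 49 × 60 = 2940
Seconds: 3
Total = 32400 + 2940 + 3 = 35343


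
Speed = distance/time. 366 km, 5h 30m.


Distance: 366 km
Time: 5h 30m = 330 min = 330/60 = 11/2 hours
Speed = 366 ÷ (11/2) = 366 × 2 / 11 = 732/11 ≈ 66.5 km/h

66.5 km/h


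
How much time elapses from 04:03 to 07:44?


3h 41m

End time in minutes: 7×60 + 44 = 464
Start time in minutes: 4×60 + 3 = 243
Difference = 464 - 243 = 221 minutes
= 3 hours 41 minutes


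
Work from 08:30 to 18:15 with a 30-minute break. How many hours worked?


Total time = (18×60+15) - (8×60+30)
= 1095 - 510 = 585 min
Minus break: 585 - 30 = 555 min
= 9h 15m

9h 15m (555 minutes)


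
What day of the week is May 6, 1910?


Friday

Zeller's congruence:
q=6, m=5, k=10, j=19
h = (6 + ⌊13×6/5⌋ + 10 + ⌊10/4⌋ + ⌊19/4⌋ - 2×19) mod 7
= (6 + 15 + 10 + 2 + 4 - 38) mod 7
= -1 mod 7 = 6
h=6 → Friday


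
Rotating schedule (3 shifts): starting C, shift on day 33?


Shift B

Shifts: A, B, C
Start: C (index 2)
Day 33: (2 + 33 - 1) mod 3
= 34 mod 3
= 1
Index 1 → shift B


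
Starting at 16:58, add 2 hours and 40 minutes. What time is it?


19:38

Start: 1018 minutes from midnight
Add: 160 minutes
Total: 1178 minutes
Hours: 1178 ÷ 60 = 19 remainder 38


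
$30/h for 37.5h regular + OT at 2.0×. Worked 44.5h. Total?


$1545.00

Regular: 37.5h × $30 = $1125.00
Overtime: 44.5 - 37.5 = 7.0h
OT pay: 7.0h × $30 × 2.0 = $420.00
Total = $1125.00 + $420.00 = $1545.00


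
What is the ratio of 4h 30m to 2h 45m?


18:11 (1.64)

Duration 1: 270 minutes
Duration 2: 165 minutes
Ratio = 270:165
GCD = 15
Simplified = 18:11
As a decimal: 18/11 ≈ 1.64


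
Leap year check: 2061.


No

Rules: divisible by 4 AND (not by 100 OR by 400)
2061 ÷ 4 = 515 remainder 1 → not divisible by 4
Not divisible by 4 → not a leap year


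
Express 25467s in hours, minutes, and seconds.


Hours: 25467 ÷ 3600 = 7 remainder 267
Minutes: 267 ÷ 60 = 4 remainder 27
Seconds: 27

7h 4m 27s


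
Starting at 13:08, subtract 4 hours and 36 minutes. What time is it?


08:32

Start: 788 minutes from midnight
Subtract: 276 minutes
Remaining: 788 - 276 = 512
Hours: 8, Minutes: 32


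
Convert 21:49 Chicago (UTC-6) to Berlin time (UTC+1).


04:49 (next day)

Time difference = UTC+1 - UTC-6 = +7 hours
New hour = (21 + 7) mod 24
= 28 mod 24 = 4
Minutes unchanged → 04:49; 28 ≥ 24 → next day


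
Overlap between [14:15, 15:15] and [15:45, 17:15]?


Meeting A: 855-915 (in minutes from midnight)
Meeting B: 945-1035
Overlap start = max(855, 945) = 945
Overlap end = min(915, 1035) = 915
Overlap = max(0, 915 - 945) = 0 min

0 minutes


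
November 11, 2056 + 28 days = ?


December 9, 2056

Start: November 11, 2056
Add 28 days
November 11 → December 1: 30 - 11 + 1 = 20 days (28 - 20 = 8 left)
December 1 + 8 = December 9, 2056


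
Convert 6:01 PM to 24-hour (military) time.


18:01

Input: 6:01 PM
PM: 6 + 12 = 18


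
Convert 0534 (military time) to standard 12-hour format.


5:34 AM

Hour: 5
5 < 12 → AM


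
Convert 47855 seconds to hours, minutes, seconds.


13h 17m 35s

Hours: 47855 ÷ 3600 = 13 remainder 1055
Minutes: 1055 ÷ 60 = 17 remainder 35
Seconds: 35


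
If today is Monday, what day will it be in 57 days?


Start: Monday (index 0)
(0 + 57) mod 7
= 57 mod 7
= 1
Index 1 → Tuesday

Tuesday


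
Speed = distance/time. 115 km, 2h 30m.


Distance: 115 km
Time: 2h 30m = 150 min = 150/60 = 5/2 hours
Speed = 115 ÷ (5/2) = 115 × 2 / 5 = 230/5 = 46.0 km/h

46.0 km/h


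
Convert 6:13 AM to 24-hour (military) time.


06:13

Input: 6:13 AM
AM hour stays: 6


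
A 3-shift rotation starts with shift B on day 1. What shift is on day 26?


Shifts: A, B, C
Start: B (index 1)
Day 26: (1 + 26 - 1) mod 3
= 26 mod 3
= 2
Index 2 → shift C

Shift C


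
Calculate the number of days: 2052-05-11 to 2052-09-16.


128 days

From May 11, 2052 to September 16, 2052
Rest of May 2052: 31 - 11 = 20
Full months: June 30, July 31, August 31
Days into September 2052: 16
Total = 20 + 30 + 31 + 31 + 16 = 128 days


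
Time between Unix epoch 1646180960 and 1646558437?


Difference = 1646558437 - 1646180960 = 377477 seconds
In hours: 377477 / 3600 ≈ 104.9
In days: 377477 / 86400 ≈ 4.37

377477 seconds (104.9 hours / 4.37 days)


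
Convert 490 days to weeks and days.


Weeks: 490 ÷ 7 = 70 remainder 0

70 weeks 0 days


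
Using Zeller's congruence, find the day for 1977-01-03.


Zeller's congruence:
q=3, m=13, k=76, j=19
h = (3 + ⌊13×14/5⌋ + 76 + ⌊76/4⌋ + ⌊19/4⌋ - 2×19) mod 7
= (3 + 36 + 76 + 19 + 4 - 38) mod 7
= 100 mod 7 = 2
h=2 → Monday

Monday


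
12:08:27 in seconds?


43707 seconds

Hours: 12 × 3600 = 43200
Minutes: 8 × 60 = 480
Seconds: 27
Total = 43200 + 480 + 27 = 43707


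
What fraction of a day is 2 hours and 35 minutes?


0.1076 (10.76%)

Total minutes: 2×60 + 35 = 155
Day = 24×60 = 1440 minutes
Fraction = 155/1440 ≈ 0.1076
As a percentage: 155/1440 × 100 ≈ 10.76%


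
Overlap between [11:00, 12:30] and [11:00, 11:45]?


45 minutes

Meeting A: 660-750 (in minutes from midnight)
Meeting B: 660-705
Overlap start = max(660, 660) = 660
Overlap end = min(750, 705) = 705
Overlap = max(0, 705 - 660) = 45 min


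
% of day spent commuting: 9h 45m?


Time: 585 minutes
Day: 1440 minutes
Percentage = (585/1440) × 100 ≈ 40.6%

40.6%


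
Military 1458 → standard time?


2:58 PM

Hour: 14
14 - 12 = 2 → PM


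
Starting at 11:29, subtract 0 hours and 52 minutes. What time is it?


Start: 689 minutes from midnight
Subtract: 52 minutes
Remaining: 689 - 52 = 637
Hours: 10, Minutes: 37

10:37


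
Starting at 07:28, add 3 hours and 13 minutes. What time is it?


Start: 448 minutes from midnight
Add: 193 minutes
Total: 641 minutes
Hours: 641 ÷ 60 = 10 remainder 41

10:41


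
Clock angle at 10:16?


Hour hand = 10×30 + 16×0.5 = 308.0°
Minute hand = 16×6 = 96°
Difference = |308.0 - 96| = 212.0°
Since > 180°: 360 - 212.0 = 148.0°

148.0°


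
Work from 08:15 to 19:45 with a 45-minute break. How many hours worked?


Total time = (19×60+45) - (8×60+15)
= 1185 - 495 = 690 min
Minus break: 690 - 45 = 645 min
= 10h 45m

10h 45m (645 minutes)


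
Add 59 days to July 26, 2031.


September 23, 2031

Start: July 26, 2031
Add 59 days
July 26 → August 1: 31 - 26 + 1 = 6 days (59 - 6 = 53 left)
August 1 → September 1: 31 - 1 + 1 = 31 days (53 - 31 = 22 left)
September 1 + 22 = September 23, 2031


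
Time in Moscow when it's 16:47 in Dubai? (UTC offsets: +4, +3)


Time difference = UTC+3 - UTC+4 = -1 hours
New hour = (16 -1) mod 24
= 15 mod 24 = 15
Minutes unchanged → 15:47

15:47


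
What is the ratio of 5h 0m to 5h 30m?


10:11 (0.91)

Duration 1: 300 minutes
Duration 2: 330 minutes
Ratio = 300:330
GCD = 30
Simplified = 10:11
As a decimal: 10/11 ≈ 0.91


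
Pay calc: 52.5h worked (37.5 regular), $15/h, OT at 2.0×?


$1012.50

Regular: 37.5h × $15 = $562.50
Overtime: 52.5 - 37.5 = 15.0h
OT pay: 15.0h × $15 × 2.0 = $450.00
Total = $562.50 + $450.00 = $1012.50


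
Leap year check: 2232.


Yes

Rules: divisible by 4 AND (not by 100 OR by 400)
2232 ÷ 4 = 558 exactly → divisible by 4
2232 ÷ 100 = 22 remainder 32 → not divisible by 100
Divisible by 4 but not by 100 → leap year


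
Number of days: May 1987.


31 days

Month: May (month 5)
May has 31 days


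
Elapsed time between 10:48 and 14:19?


3h 31m

End time in minutes: 14×60 + 19 = 859
Start time in minutes: 10×60 + 48 = 648
Difference = 859 - 648 = 211 minutes
= 3 hours 31 minutes


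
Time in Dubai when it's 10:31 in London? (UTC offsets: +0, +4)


14:31

Time difference = UTC+4 - UTC+0 = +4 hours
New hour = (10 + 4) mod 24
= 14 mod 24 = 14
Minutes unchanged → 14:31


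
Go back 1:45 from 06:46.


Start: 406 minutes from midnight
Subtract: 105 minutes
Remaining: 406 - 105 = 301
Hours: 5, Minutes: 1

05:01


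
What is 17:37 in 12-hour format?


Hour: 17
17 - 12 = 5 → PM

5:37 PM


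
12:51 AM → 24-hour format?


Input: 12:51 AM
12 AM → 00 (midnight)

00:51


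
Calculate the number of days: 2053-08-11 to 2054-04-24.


256 days

From August 11, 2053 to April 24, 2054
Rest of August 2053: 31 - 11 = 20
Full months: September 30, October 31, November 30, December 31, January 31, February 2054 28, March 31
Days into April 2054: 24
Total = 20 + 30 + 31 + 30 + 31 + 31 + 28 + 31 + 24 = 256 days


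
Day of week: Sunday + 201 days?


Friday

Start: Sunday (index 6)
(6 + 201) mod 7
= 207 mod 7
= 4
Index 4 → Friday


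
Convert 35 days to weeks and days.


5 weeks 0 days

Weeks: 35 ÷ 7 = 5 remainder 0


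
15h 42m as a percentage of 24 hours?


0.6542 (65.42%)

Total minutes: 15×60 + 42 = 942
Day = 24×60 = 1440 minutes
Fraction = 942/1440 ≈ 0.6542
As a percentage: 942/1440 × 100 ≈ 65.42%


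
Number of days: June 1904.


Month: June (month 6)
June has 30 days

30 days


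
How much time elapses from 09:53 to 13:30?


End time in minutes: 13×60 + 30 = 810
Start time in minutes: 9×60 + 53 = 593
Difference = 810 - 593 = 217 minutes
= 3 hours 37 minutes

3h 37m


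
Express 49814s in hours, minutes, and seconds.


13h 50m 14s

Hours: 49814 ÷ 3600 = 13 remainder 3014
Minutes: 3014 ÷ 60 = 50 remainder 14
Seconds: 14


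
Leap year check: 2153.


Rules: divisible by 4 AND (not by 100 OR by 400)
2153 ÷ 4 = 538 remainder 1 → not divisible by 4
Not divisible by 4 → not a leap year

No


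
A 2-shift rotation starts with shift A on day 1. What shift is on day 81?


Shifts: A, B
Start: A (index 0)
Day 81: (0 + 81 - 1) mod 2
= 80 mod 2
= 0
Index 0 → shift A

Shift A


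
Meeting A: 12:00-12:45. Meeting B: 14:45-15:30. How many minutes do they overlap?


0 minutes

Meeting A: 720-765 (in minutes from midnight)
Meeting B: 885-930
Overlap start = max(720, 885) = 885
Overlap end = min(765, 930) = 765
Overlap = max(0, 765 - 885) = 0 min


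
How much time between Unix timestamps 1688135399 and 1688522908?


Difference = 1688522908 - 1688135399 = 387509 seconds
In hours: 387509 / 3600 ≈ 107.6
In days: 387509 / 86400 ≈ 4.49

387509 seconds (107.6 hours / 4.49 days)


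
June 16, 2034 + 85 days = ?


Start: June 16, 2034
Add 85 days
June 16 → July 1: 30 - 16 + 1 = 15 days (85 - 15 = 70 left)
July 1 → August 1: 31 - 1 + 1 = 31 days (70 - 31 = 39 left)
August 1 → September 1: 31 - 1 + 1 = 31 days (39 - 31 = 8 left)
September 1 + 8 = September 9, 2034

September 9, 2034


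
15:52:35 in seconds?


Hours: 15 × 3600 = 54000
Minutes: 52 × 60 = 3120
Seconds: 35
Total = 54000 + 3120 + 35 = 57155

57155 seconds


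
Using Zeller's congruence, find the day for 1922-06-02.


Friday

Zeller's congruence:
q=2, m=6, k=22, j=19
h = (2 + ⌊13×7/5⌋ + 22 + ⌊22/4⌋ + ⌊19/4⌋ - 2×19) mod 7
= (2 + 18 + 22 + 5 + 4 - 38) mod 7
= 13 mod 7 = 6
h=6 → Friday


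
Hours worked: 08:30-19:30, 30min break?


Total time = (19×60+30) - (8×60+30)
= 1170 - 510 = 660 min
Minus break: 660 - 30 = 630 min
= 10h 30m

10h 30m (630 minutes)


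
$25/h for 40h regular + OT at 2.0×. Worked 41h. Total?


$1050.00

Regular: 40h × $25 = $1000.00
Overtime: 41 - 40 = 1h
OT pay: 1h × $25 × 2.0 = $50.00
Total = $1000.00 + $50.00 = $1050.00


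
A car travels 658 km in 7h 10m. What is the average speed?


91.8 km/h

Distance: 658 km
Time: 7h 10m = 430 min = 430/60 = 43/6 hours
Speed = 658 ÷ (43/6) = 658 × 6 / 43 = 3948/43 ≈ 91.8 km/h


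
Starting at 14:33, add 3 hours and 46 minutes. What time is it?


18:19

Start: 873 minutes from midnight
Add: 226 minutes
Total: 1099 minutes
Hours: 1099 ÷ 60 = 18 remainder 19


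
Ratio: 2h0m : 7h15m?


Duration 1: 120 minutes
Duration 2: 435 minutes
Ratio = 120:435
GCD = 15
Simplified = 8:29
As a decimal: 8/29 ≈ 0.28

8:29 (0.28)


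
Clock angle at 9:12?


156.0°

Hour hand = 9×30 + 12×0.5 = 276.0°
Minute hand = 12×6 = 72°
Difference = |276.0 - 72| = 204.0°
Since > 180°: 360 - 204.0 = 156.0°


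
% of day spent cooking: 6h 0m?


25.0%

Time: 360 minutes
Day: 1440 minutes
Percentage = (360/1440) × 100 = 25.0%


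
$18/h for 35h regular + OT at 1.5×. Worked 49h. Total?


Regular: 35h × $18 = $630.00
Overtime: 49 - 35 = 14h
OT pay: 14h × $18 × 1.5 = $378.00
Total = $630.00 + $378.00 = $1008.00

$1008.00


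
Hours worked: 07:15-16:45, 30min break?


Total time = (16×60+45) - (7×60+15)
= 1005 - 435 = 570 min
Minus break: 570 - 30 = 540 min
= 9h 0m

9h 0m (540 minutes)


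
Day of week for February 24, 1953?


Zeller's congruence:
q=24, m=14, k=52, j=19
h = (24 + ⌊13×15/5⌋ + 52 + ⌊52/4⌋ + ⌊19/4⌋ - 2×19) mod 7
= (24 + 39 + 52 + 13 + 4 - 38) mod 7
= 94 mod 7 = 3
h=3 → Tuesday

Tuesday


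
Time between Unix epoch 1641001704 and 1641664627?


Difference = 1641664627 - 1641001704 = 662923 seconds
In hours: 662923 / 3600 ≈ 184.1
In days: 662923 / 86400 ≈ 7.67

662923 seconds (184.1 hours / 7.67 days)


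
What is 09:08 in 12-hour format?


Hour: 9
9 < 12 → AM

9:08 AM


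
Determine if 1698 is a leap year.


Rules: divisible by 4 AND (not by 100 OR by 400)
1698 ÷ 4 = 424 remainder 2 → not divisible by 4
Not divisible by 4 → not a leap year

No


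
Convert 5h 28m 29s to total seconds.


19709 seconds

Hours: 5 × 3600 = 18000
Minutes: 28 × 60 = 1680
Seconds: 29
Total = 18000 + 1680 + 29 = 19709


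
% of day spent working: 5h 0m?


Time: 300 minutes
Day: 1440 minutes
Percentage = (300/1440) × 100 ≈ 20.8%

20.8%


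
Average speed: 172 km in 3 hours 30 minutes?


49.1 km/h

Distance: 172 km
Time: 3h 30m = 210 min = 210/60 = 7/2 hours
Speed = 172 ÷ (7/2) = 172 × 2 / 7 = 344/7 ≈ 49.1 km/h


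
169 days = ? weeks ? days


Weeks: 169 ÷ 7 = 24 remainder 1

24 weeks 1 days


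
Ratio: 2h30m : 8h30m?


5:17 (0.29)

Duration 1: 150 minutes
Duration 2: 510 minutes
Ratio = 150:510
GCD = 30
Simplified = 5:17
As a decimal: 5/17 ≈ 0.29


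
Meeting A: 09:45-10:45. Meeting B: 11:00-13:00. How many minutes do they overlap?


0 minutes

Meeting A: 585-645 (in minutes from midnight)
Meeting B: 660-780
Overlap start = max(585, 660) = 660
Overlap end = min(645, 780) = 645
Overlap = max(0, 645 - 660) = 0 min


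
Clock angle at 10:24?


168.0°

Hour hand = 10×30 + 24×0.5 = 312.0°
Minute hand = 24×6 = 144°
Difference = |312.0 - 144| = 168.0°


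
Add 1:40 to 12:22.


14:02

Start: 742 minutes from midnight
Add: 100 minutes
Total: 842 minutes
Hours: 842 ÷ 60 = 14 remainder 2


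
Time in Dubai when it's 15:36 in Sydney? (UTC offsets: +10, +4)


09:36

Time difference = UTC+4 - UTC+10 = -6 hours
New hour = (15 -6) mod 24
= 9 mod 24 = 9
Minutes unchanged → 09:36


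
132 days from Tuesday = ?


Monday

Start: Tuesday (index 1)
(1 + 132) mod 7
= 133 mod 7
= 0
Index 0 → Monday


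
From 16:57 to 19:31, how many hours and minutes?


End time in minutes: 19×60 + 31 = 1171
Start time in minutes: 16×60 + 57 = 1017
Difference = 1171 - 1017 = 154 minutes
= 2 hours 34 minutes

2h 34m


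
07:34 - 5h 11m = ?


Start: 454 minutes from midnight
Subtract: 311 minutes
Remaining: 454 - 311 = 143
Hours: 2, Minutes: 23

02:23


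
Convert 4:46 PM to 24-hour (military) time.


Input: 4:46 PM
PM: 4 + 12 = 16

16:46


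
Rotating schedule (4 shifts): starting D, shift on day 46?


Shifts: A, B, C, D
Start: D (index 3)
Day 46: (3 + 46 - 1) mod 4
= 48 mod 4
= 0
Index 0 → shift A

Shift A


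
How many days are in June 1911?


Month: June (month 6)
June has 30 days

30 days


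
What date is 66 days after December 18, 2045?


Start: December 18, 2045
Add 66 days
December 18 → January 1: 31 - 18 + 1 = 14 days (66 - 14 = 52 left)
January 1 → February 1: 31 - 1 + 1 = 31 days (52 - 31 = 21 left)
February 1 + 21 = February 22, 2046

February 22, 2046


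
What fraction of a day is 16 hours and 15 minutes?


0.6771 (67.71%)

Total minutes: 16×60 + 15 = 975
Day = 24×60 = 1440 minutes
Fraction = 975/1440 ≈ 0.6771
As a percentage: 975/1440 × 100 ≈ 67.71%


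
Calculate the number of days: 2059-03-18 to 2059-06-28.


From March 18, 2059 to June 28, 2059
Rest of March 2059: 31 - 18 = 13
Full months: April 30, May 31
Days into June 2059: 28
Total = 13 + 30 + 31 + 28 = 102 days

102 days


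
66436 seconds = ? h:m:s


18h 27m 16s

Hours: 66436 ÷ 3600 = 18 remainder 1636
Minutes: 1636 ÷ 60 = 27 remainder 16
Seconds: 16


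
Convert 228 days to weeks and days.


Weeks: 228 ÷ 7 = 32 remainder 4

32 weeks 4 days


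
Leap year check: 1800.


No

Rules: divisible by 4 AND (not by 100 OR by 400)
1800 ÷ 4 = 450 exactly → divisible by 4
1800 ÷ 100 = 18 exactly → divisible by 100
1800 ÷ 400 = 4 remainder 200 → not divisible by 400
Divisible by 100 but not by 400 → not a leap year


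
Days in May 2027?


Month: May (month 5)
May has 31 days

31 days


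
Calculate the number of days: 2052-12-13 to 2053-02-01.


From December 13, 2052 to February 1, 2053
Rest of December 2052: 31 - 13 = 18
Full months: January 31
Days into February 2053: 1
Total = 18 + 31 + 1 = 50 days

50 days


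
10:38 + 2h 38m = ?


Start: 638 minutes from midnight
Add: 158 minutes
Total: 796 minutes
Hours: 796 ÷ 60 = 13 remainder 16

13:16


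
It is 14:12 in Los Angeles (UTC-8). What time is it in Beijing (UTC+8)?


Time difference = UTC+8 - UTC-8 = +16 hours
New hour = (14 + 16) mod 24
= 30 mod 24 = 6
Minutes unchanged → 06:12; 30 ≥ 24 → next day

06:12 (next day)


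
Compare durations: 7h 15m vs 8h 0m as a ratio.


29:32 (0.91)

Duration 1: 435 minutes
Duration 2: 480 minutes
Ratio = 435:480
GCD = 15
Simplified = 29:32
As a decimal: 29/32 ≈ 0.91


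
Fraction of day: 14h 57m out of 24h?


Total minutes: 14×60 + 57 = 897
Day = 24×60 = 1440 minutes
Fraction = 897/1440 ≈ 0.6229
As a percentage: 897/1440 × 100 ≈ 62.29%

0.6229 (62.29%)


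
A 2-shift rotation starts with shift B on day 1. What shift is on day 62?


Shift A

Shifts: A, B
Start: B (index 1)
Day 62: (1 + 62 - 1) mod 2
= 62 mod 2
= 0
Index 0 → shift A


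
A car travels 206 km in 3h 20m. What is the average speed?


Distance: 206 km
Time: 3h 20m = 200 min = 200/60 = 10/3 hours
Speed = 206 ÷ (10/3) = 206 × 3 / 10 = 618/10 = 61.8 km/h

61.8 km/h


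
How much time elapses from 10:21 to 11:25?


End time in minutes: 11×60 + 25 = 685
Start time in minutes: 10×60 + 21 = 621
Difference = 685 - 621 = 64 minutes
= 1 hours 4 minutes

1h 4m


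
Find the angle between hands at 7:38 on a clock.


1.0°

Hour hand = 7×30 + 38×0.5 = 229.0°
Minute hand = 38×6 = 228°
Difference = |229.0 - 228| = 1.0°


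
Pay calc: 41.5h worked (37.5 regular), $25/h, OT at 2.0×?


Regular: 37.5h × $25 = $937.50
Overtime: 41.5 - 37.5 = 4.0h
OT pay: 4.0h × $25 × 2.0 = $200.00
Total = $937.50 + $200.00 = $1137.50

$1137.50


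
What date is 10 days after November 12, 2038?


Start: November 12, 2038
Add 10 days
November 12 + 10 = November 22, 2038

November 22, 2038


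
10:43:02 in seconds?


38582 seconds

Hours: 10 × 3600 = 36000
Minutes: 43 × 60 = 2580
Seconds: 2
Total = 36000 + 2580 + 2 = 38582


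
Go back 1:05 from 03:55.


02:50

Start: 235 minutes from midnight
Subtract: 65 minutes
Remaining: 235 - 65 = 170
Hours: 2, Minutes: 50


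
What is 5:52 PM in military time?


17:52

Input: 5:52 PM
PM: 5 + 12 = 17


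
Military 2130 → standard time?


Hour: 21
21 - 12 = 9 → PM

9:30 PM


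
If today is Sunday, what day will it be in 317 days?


Start: Sunday (index 6)
(6 + 317) mod 7
= 323 mod 7
= 1
Index 1 → Tuesday

Tuesday


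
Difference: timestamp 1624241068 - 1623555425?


Difference = 1624241068 - 1623555425 = 685643 seconds
In hours: 685643 / 3600 ≈ 190.5
In days: 685643 / 86400 ≈ 7.94

685643 seconds (190.5 hours / 7.94 days)


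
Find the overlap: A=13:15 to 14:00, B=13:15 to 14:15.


Meeting A: 795-840 (in minutes from midnight)
Meeting B: 795-855
Overlap start = max(795, 795) = 795
Overlap end = min(840, 855) = 840
Overlap = max(0, 840 - 795) = 45 min

45 minutes


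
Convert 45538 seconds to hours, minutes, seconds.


12h 38m 58s

Hours: 45538 ÷ 3600 = 12 remainder 2338
Minutes: 2338 ÷ 60 = 38 remainder 58
Seconds: 58


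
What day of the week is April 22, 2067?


Zeller's congruence:
q=22, m=4, k=67, j=20
h = (22 + ⌊13×5/5⌋ + 67 + ⌊67/4⌋ + ⌊20/4⌋ - 2×20) mod 7
= (22 + 13 + 67 + 16 + 5 - 40) mod 7
= 83 mod 7 = 6
h=6 → Friday

Friday


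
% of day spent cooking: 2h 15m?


Time: 135 minutes
Day: 1440 minutes
Percentage = (135/1440) × 100 ≈ 9.4%

9.4%


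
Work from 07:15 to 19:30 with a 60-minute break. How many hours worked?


11h 15m (675 minutes)

Total time = (19×60+30) - (7×60+15)
= 1170 - 435 = 735 min
Minus break: 735 - 60 = 675 min
= 11h 15m


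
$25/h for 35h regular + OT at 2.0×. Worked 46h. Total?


Regular: 35h × $25 = $875.00
Overtime: 46 - 35 = 11h
OT pay: 11h × $25 × 2.0 = $550.00
Total = $875.00 + $550.00 = $1425.00

$1425.00


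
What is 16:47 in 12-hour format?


4:47 PM

Hour: 16
16 - 12 = 4 → PM


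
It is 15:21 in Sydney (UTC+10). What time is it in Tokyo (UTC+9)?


14:21

Time difference = UTC+9 - UTC+10 = -1 hours
New hour = (15 -1) mod 24
= 14 mod 24 = 14
Minutes unchanged → 14:21


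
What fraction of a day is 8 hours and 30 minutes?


0.3542 (35.42%)

Total minutes: 8×60 + 30 = 510
Day = 24×60 = 1440 minutes
Fraction = 510/1440 ≈ 0.3542
As a percentage: 510/1440 × 100 ≈ 35.42%


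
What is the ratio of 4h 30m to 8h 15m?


Duration 1: 270 minutes
Duration 2: 495 minutes
Ratio = 270:495
GCD = 45
Simplified = 6:11
As a decimal: 6/11 ≈ 0.55

6:11 (0.55)


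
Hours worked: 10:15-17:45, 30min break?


7h 0m (420 minutes)

Total time = (17×60+45) - (10×60+15)
= 1065 - 615 = 450 min
Minus break: 450 - 30 = 420 min
= 7h 0m


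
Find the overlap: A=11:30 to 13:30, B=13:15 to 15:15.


Meeting A: 690-810 (in minutes from midnight)
Meeting B: 795-915
Overlap start = max(690, 795) = 795
Overlap end = min(810, 915) = 810
Overlap = max(0, 810 - 795) = 15 min

15 minutes


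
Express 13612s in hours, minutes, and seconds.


3h 46m 52s

Hours: 13612 ÷ 3600 = 3 remainder 2812
Minutes: 2812 ÷ 60 = 46 remainder 52
Seconds: 52


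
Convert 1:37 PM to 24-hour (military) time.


Input: 1:37 PM
PM: 1 + 12 = 13

13:37


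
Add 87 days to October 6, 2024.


Start: October 6, 2024
Add 87 days
October 6 → November 1: 31 - 6 + 1 = 26 days (87 - 26 = 61 left)
November 1 → December 1: 30 - 1 + 1 = 30 days (61 - 30 = 31 left)
December 1 → January 1: 31 - 1 + 1 = 31 days (31 - 31 = 0 left)
Land exactly on January 1, 2025

January 1, 2025


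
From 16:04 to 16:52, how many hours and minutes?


0h 48m

End time in minutes: 16×60 + 52 = 1012
Start time in minutes: 16×60 + 4 = 964
Difference = 1012 - 964 = 48 minutes
= 0 hours 48 minutes


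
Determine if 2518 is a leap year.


Rules: divisible by 4 AND (not by 100 OR by 400)
2518 ÷ 4 = 629 remainder 2 → not divisible by 4
Not divisible by 4 → not a leap year

No


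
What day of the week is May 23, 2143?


Zeller's congruence:
q=23, m=5, k=43, j=21
h = (23 + ⌊13×6/5⌋ + 43 + ⌊43/4⌋ + ⌊21/4⌋ - 2×21) mod 7
= (23 + 15 + 43 + 10 + 5 - 42) mod 7
= 54 mod 7 = 5
h=5 → Thursday

Thursday


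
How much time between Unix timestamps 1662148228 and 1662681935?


Difference = 1662681935 - 1662148228 = 533707 seconds
In hours: 533707 / 3600 ≈ 148.3
In days: 533707 / 86400 ≈ 6.18

533707 seconds (148.3 hours / 6.18 days)


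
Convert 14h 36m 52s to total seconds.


52612 seconds

Hours: 14 × 3600 = 50400
Minutes: 36 × 60 = 2160
Seconds: 52
Total = 50400 + 2160 + 52 = 52612


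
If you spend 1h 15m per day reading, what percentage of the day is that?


Time: 75 minutes
Day: 1440 minutes
Percentage = (75/1440) × 100 ≈ 5.2%

5.2%


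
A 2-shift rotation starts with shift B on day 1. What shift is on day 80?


Shift A

Shifts: A, B
Start: B (index 1)
Day 80: (1 + 80 - 1) mod 2
= 80 mod 2
= 0
Index 0 → shift A


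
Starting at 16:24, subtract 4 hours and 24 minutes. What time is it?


12:00

Start: 984 minutes from midnight
Subtract: 264 minutes
Remaining: 984 - 264 = 720
Hours: 12, Minutes: 0


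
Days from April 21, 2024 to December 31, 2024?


From April 21, 2024 to December 31, 2024
Rest of April 2024: 30 - 21 = 9
Full months: May 31, June 30, July 31, August 31, September 30, October 31, November 30
Days into December 2024: 31
Total = 9 + 31 + 30 + 31 + 31 + 30 + 31 + 30 + 31 = 254 days

254 days


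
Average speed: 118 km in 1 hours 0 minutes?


118.0 km/h

Distance: 118 km
Time: 1 hours
Speed = 118 / 1 = 118.0 km/h


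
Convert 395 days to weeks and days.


Weeks: 395 ÷ 7 = 56 remainder 3

56 weeks 3 days


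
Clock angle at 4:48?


144.0°

Hour hand = 4×30 + 48×0.5 = 144.0°
Minute hand = 48×6 = 288°
Difference = |144.0 - 288| = 144.0°


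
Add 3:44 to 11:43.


Start: 703 minutes from midnight
Add: 224 minutes
Total: 927 minutes
Hours: 927 ÷ 60 = 15 remainder 27

15:27


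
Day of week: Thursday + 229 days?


Start: Thursday (index 3)
(3 + 229) mod 7
= 232 mod 7
= 1
Index 1 → Tuesday

Tuesday


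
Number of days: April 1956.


30 days

Month: April (month 4)
April has 30 days


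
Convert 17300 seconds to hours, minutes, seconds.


4h 48m 20s

Hours: 17300 ÷ 3600 = 4 remainder 2900
Minutes: 2900 ÷ 60 = 48 remainder 20
Seconds: 20


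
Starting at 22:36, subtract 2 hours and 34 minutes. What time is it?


Start: 1356 minutes from midnight
Subtract: 154 minutes
Remaining: 1356 - 154 = 1202
Hours: 20, Minutes: 2

20:02


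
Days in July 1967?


31 days

Month: July (month 7)
July has 31 days


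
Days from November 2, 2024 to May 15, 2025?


From November 2, 2024 to May 15, 2025
Rest of November 2024: 30 - 2 = 28
Full months: December 31, January 31, February 2025 28, March 31, April 30
Days into May 2025: 15
Total = 28 + 31 + 31 + 28 + 31 + 30 + 15 = 194 days

194 days


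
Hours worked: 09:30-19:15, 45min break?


9h 0m (540 minutes)

Total time = (19×60+15) - (9×60+30)
= 1155 - 570 = 585 min
Minus break: 585 - 45 = 540 min
= 9h 0m


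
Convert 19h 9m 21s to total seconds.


68961 seconds

Hours: 19 × 3600 = 68400
Minutes: 9 × 60 = 540
Seconds: 21
Total = 68400 + 540 + 21 = 68961


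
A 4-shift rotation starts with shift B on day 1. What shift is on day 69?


Shifts: A, B, C, D
Start: B (index 1)
Day 69: (1 + 69 - 1) mod 4
= 69 mod 4
= 1
Index 1 → shift B

Shift B


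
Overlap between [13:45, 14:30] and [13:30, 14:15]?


Meeting A: 825-870 (in minutes from midnight)
Meeting B: 810-855
Overlap start = max(825, 810) = 825
Overlap end = min(870, 855) = 855
Overlap = max(0, 855 - 825) = 30 min

30 minutes


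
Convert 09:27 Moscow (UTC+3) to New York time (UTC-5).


Time difference = UTC-5 - UTC+3 = -8 hours
New hour = (9 -8) mod 24
= 1 mod 24 = 1
Minutes unchanged → 01:27

01:27


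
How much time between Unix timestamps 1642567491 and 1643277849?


Difference = 1643277849 - 1642567491 = 710358 seconds
In hours: 710358 / 3600 ≈ 197.3
In days: 710358 / 86400 ≈ 8.22

710358 seconds (197.3 hours / 8.22 days)


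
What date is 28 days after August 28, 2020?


September 25, 2020

Start: August 28, 2020
Add 28 days
August 28 → September 1: 31 - 28 + 1 = 4 days (28 - 4 = 24 left)
September 1 + 24 = September 25, 2020


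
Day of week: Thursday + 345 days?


Saturday

Start: Thursday (index 3)
(3 + 345) mod 7
= 348 mod 7
= 5
Index 5 → Saturday


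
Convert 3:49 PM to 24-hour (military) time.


15:49

Input: 3:49 PM
PM: 3 + 12 = 15


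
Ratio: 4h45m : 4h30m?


Duration 1: 285 minutes
Duration 2: 270 minutes
Ratio = 285:270
GCD = 15
Simplified = 19:18
As a decimal: 19/18 ≈ 1.06

19:18 (1.06)


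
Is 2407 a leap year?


Rules: divisible by 4 AND (not by 100 OR by 400)
2407 ÷ 4 = 601 remainder 3 → not divisible by 4
Not divisible by 4 → not a leap year

No


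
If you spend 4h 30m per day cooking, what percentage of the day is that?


18.8%

Time: 270 minutes
Day: 1440 minutes
Percentage = (270/1440) × 100 ≈ 18.8%


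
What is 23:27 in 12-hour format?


Hour: 23
23 - 12 = 11 → PM

11:27 PM


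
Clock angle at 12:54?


63.0°

Hour hand (12 ≡ 0 on the dial): 0×30 + 54×0.5 = 27.0°
Minute hand = 54×6 = 324°
Difference = |27.0 - 324| = 297.0°
Since > 180°: 360 - 297.0 = 63.0°


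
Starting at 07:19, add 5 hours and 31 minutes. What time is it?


Start: 439 minutes from midnight
Add: 331 minutes
Total: 770 minutes
Hours: 770 ÷ 60 = 12 remainder 50

12:50


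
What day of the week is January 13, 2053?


Monday

Zeller's congruence:
q=13, m=13, k=52, j=20
h = (13 + ⌊13×14/5⌋ + 52 + ⌊52/4⌋ + ⌊20/4⌋ - 2×20) mod 7
= (13 + 36 + 52 + 13 + 5 - 40) mod 7
= 79 mod 7 = 2
h=2 → Monday


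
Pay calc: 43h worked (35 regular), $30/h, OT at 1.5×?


$1410.00

Regular: 35h × $30 = $1050.00
Overtime: 43 - 35 = 8h
OT pay: 8h × $30 × 1.5 = $360.00
Total = $1050.00 + $360.00 = $1410.00


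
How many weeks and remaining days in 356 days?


Weeks: 356 ÷ 7 = 50 remainder 6

50 weeks 6 days


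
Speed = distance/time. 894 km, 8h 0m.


111.8 km/h

Distance: 894 km
Time: 8 hours
Speed = 894 / 8 ≈ 111.8 km/h


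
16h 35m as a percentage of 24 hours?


Total minutes: 16×60 + 35 = 995
Day = 24×60 = 1440 minutes
Fraction = 995/1440 ≈ 0.6910
As a percentage: 995/1440 × 100 ≈ 69.10%

0.6910 (69.10%)


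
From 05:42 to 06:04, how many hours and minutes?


0h 22m

End time in minutes: 6×60 + 4 = 364
Start time in minutes: 5×60 + 42 = 342
Difference = 364 - 342 = 22 minutes
= 0 hours 22 minutes


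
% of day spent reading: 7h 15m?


30.2%

Time: 435 minutes
Day: 1440 minutes
Percentage = (435/1440) × 100 ≈ 30.2%


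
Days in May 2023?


31 days

Month: May (month 5)
May has 31 days


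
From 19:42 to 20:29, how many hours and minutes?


0h 47m

End time in minutes: 20×60 + 29 = 1229
Start time in minutes: 19×60 + 42 = 1182
Difference = 1229 - 1182 = 47 minutes
= 0 hours 47 minutes


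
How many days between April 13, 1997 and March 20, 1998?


341 days

From April 13, 1997 to March 20, 1998
Rest of April 1997: 30 - 13 = 17
Full months: May 31, June 30, July 31, August 31, September 30, October 31, November 30, December 31, January 31, February 1998 28
Days into March 1998: 20
Total = 17 + 31 + 30 + 31 + 31 + 30 + 31 + 30 + 31 + 31 + 28 + 20 = 341 days


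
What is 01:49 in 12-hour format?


1:49 AM

Hour: 1
1 < 12 → AM


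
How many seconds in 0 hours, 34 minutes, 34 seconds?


Hours: 0 × 3600 = 0
Minutes: 34 × 60 = 2040
Seconds: 34
Total = 0 + 2040 + 34 = 2074

2074 seconds


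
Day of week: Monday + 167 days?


Start: Monday (index 0)
(0 + 167) mod 7
= 167 mod 7
= 6
Index 6 → Sunday

Sunday


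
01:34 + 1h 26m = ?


03:00

Start: 94 minutes from midnight
Add: 86 minutes
Total: 180 minutes
Hours: 180 ÷ 60 = 3 remainder 0


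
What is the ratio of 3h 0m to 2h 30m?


Duration 1: 180 minutes
Duration 2: 150 minutes
Ratio = 180:150
GCD = 30
Simplified = 6:5
As a decimal: 6/5 = 1.20

6:5 (1.20)


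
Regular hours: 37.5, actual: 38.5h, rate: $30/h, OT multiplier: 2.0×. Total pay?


Regular: 37.5h × $30 = $1125.00
Overtime: 38.5 - 37.5 = 1.0h
OT pay: 1.0h × $30 × 2.0 = $60.00
Total = $1125.00 + $60.00 = $1185.00

$1185.00


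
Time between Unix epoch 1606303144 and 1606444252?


141108 seconds (39.2 hours / 1.63 days)

Difference = 1606444252 - 1606303144 = 141108 seconds
In hours: 141108 / 3600 ≈ 39.2
In days: 141108 / 86400 ≈ 1.63


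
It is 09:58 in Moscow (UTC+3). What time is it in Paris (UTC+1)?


Time difference = UTC+1 - UTC+3 = -2 hours
New hour = (9 -2) mod 24
= 7 mod 24 = 7
Minutes unchanged → 07:58

07:58


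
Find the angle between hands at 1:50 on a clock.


Hour hand = 1×30 + 50×0.5 = 55.0°
Minute hand = 50×6 = 300°
Difference = |55.0 - 300| = 245.0°
Since > 180°: 360 - 245.0 = 115.0°

115.0°


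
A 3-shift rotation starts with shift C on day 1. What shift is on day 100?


Shifts: A, B, C
Start: C (index 2)
Day 100: (2 + 100 - 1) mod 3
= 101 mod 3
= 2
Index 2 → shift C

Shift C


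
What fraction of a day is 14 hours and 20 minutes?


0.5972 (59.72%)

Total minutes: 14×60 + 20 = 860
Day = 24×60 = 1440 minutes
Fraction = 860/1440 ≈ 0.5972
As a percentage: 860/1440 × 100 ≈ 59.72%


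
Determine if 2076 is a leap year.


Yes

Rules: divisible by 4 AND (not by 100 OR by 400)
2076 ÷ 4 = 519 exactly → divisible by 4
2076 ÷ 100 = 20 remainder 76 → not divisible by 100
Divisible by 4 but not by 100 → leap year


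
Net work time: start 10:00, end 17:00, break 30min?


Total time = (17×60+0) - (10×60+0)
= 1020 - 600 = 420 min
Minus break: 420 - 30 = 390 min
= 6h 30m

6h 30m (390 minutes)


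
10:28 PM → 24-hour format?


Input: 10:28 PM
PM: 10 + 12 = 22

22:28


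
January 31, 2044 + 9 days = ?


February 9, 2044

Start: January 31, 2044
Add 9 days
January 31 → February 1: 31 - 31 + 1 = 1 days (9 - 1 = 8 left)
February 1 + 8 = February 9, 2044
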